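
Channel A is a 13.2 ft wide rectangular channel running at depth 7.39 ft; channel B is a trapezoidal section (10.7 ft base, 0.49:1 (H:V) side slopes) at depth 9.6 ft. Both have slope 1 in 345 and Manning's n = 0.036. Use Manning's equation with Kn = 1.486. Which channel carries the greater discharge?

channel B

Channel A: Flow area A = b·y = 13.2 × 7.39 = 97.55 ft². Wetted perimeter P = b + 2y = 13.2 + 2×7.39 = 27.98 ft. Hydraulic radius R = A/P = 97.55/27.98 = 3.486 ft. Q_A = (1.486/0.036)·97.55·3.486^(2/3)·√0.002899 = 498.4 ft³/s.
Channel B: With bottom width b = 10.7 ft and side slope z = 0.49: A = (b + zy)y = (10.7 + 0.49×9.6)×9.6 = 147.9 ft²; P = b + 2y√(1+z²) = 10.7 + 2×9.6×1.114 = 32.08 ft. Hydraulic radius R = A/P = 147.9/32.08 = 4.61 ft. Q_B = (1.486/0.036)·147.9·4.61^(2/3)·√0.002899 = 910.2 ft³/s.
Q_A = 498.4 ft³/s vs Q_B = 910.2 ft³/s, so channel B carries more.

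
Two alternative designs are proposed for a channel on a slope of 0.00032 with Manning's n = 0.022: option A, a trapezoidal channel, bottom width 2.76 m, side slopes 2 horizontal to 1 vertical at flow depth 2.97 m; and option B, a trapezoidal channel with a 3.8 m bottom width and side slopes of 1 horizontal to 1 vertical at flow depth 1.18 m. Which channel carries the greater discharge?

Channel A: With bottom width b = 2.76 m and side slope z = 2: A = (b + zy)y = (2.76 + 2×2.97)×2.97 = 25.84 m²; P = b + 2y√(1+z²) = 2.76 + 2×2.97×2.236 = 16.04 m. Hydraulic radius R = A/P = 25.84/16.04 = 1.611 m. Q_A = (1/0.022)·25.84·1.611^(2/3)·√0.00032 = 28.87 m³/s.
Channel B: With bottom width b = 3.8 m and side slope z = 1: A = (b + zy)y = (3.8 + 1×1.18)×1.18 = 5.876 m²; P = b + 2y√(1+z²) = 3.8 + 2×1.18×1.414 = 7.138 m. Hydraulic radius R = A/P = 5.876/7.138 = 0.8233 m. Q_B = (1/0.022)·5.876·0.8233^(2/3)·√0.00032 = 4.197 m³/s.
Q_A = 28.87 m³/s vs Q_B = 4.197 m³/s, so channel A carries more.

channel A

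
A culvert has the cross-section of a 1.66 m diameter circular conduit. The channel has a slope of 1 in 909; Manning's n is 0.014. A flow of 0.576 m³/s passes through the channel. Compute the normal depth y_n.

Manning's equation rearranged: A R^(2/3) = nQ / (1·√S) = 0.014 × 0.576 / (√0.0011) = 0.2431.
At y = 0.361 m: A R^(2/3) = 0.1249 — too small.
At y = 0.601 m: A R^(2/3) = 0.3374 — too large.
At y = 0.506 m: A R^(2/3) = 0.2432 — close enough.

y_n = 0.506 m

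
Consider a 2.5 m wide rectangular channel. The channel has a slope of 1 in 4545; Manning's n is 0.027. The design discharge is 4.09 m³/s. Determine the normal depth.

y_n = 3.2 m

Manning's equation rearranged: A R^(2/3) = nQ / (1·√S) = 0.027 × 4.09 / (√0.00022) = 7.445.
At y = 2.73 m: A R^(2/3) = 6.16 — short.
At y = 4.02 m: A R^(2/3) = 9.736 — over.
At y = 3.2 m: A R^(2/3) = 7.451 — ≈ 7.445.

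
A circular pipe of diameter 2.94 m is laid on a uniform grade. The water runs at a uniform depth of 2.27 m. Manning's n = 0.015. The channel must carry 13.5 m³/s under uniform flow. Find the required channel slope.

For a circular section of diameter D = 2.94 m at depth y = 2.27 m, the central angle is θ = 2 arccos(1 − 2y/D) = 4.293 rad. Then A = (D²/8)(θ − sin θ) = 5.624 m² and P = Dθ/2 = 6.31 m.
Hydraulic radius R = A/P = 5.624/6.31 = 0.8914 m.
From Manning's equation, S = [nQ / (1 A R^(2/3))]² = [0.015 × 13.5 / (1 × 5.624 × 0.8914^(2/3))]² = 0.00151.

S = 0.00151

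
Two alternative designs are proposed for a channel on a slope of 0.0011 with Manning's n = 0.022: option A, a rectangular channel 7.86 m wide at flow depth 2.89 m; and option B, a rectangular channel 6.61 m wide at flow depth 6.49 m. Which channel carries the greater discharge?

channel B

Channel A: Flow area A = b·y = 7.86 × 2.89 = 22.72 m². Wetted perimeter P = b + 2y = 7.86 + 2×2.89 = 13.64 m. Hydraulic radius R = A/P = 22.72/13.64 = 1.665 m. Q_A = (1/0.022)·22.72·1.665^(2/3)·√0.0011 = 48.11 m³/s.
Channel B: Flow area A = b·y = 6.61 × 6.49 = 42.9 m². Wetted perimeter P = b + 2y = 6.61 + 2×6.49 = 19.59 m. Hydraulic radius R = A/P = 42.9/19.59 = 2.19 m. Q_B = (1/0.022)·42.9·2.19^(2/3)·√0.0011 = 109.1 m³/s.
Q_A = 48.11 m³/s vs Q_B = 109.1 m³/s, so channel B carries more.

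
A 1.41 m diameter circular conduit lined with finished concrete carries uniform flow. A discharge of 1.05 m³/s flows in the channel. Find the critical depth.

y_c = 0.529 m

At critical depth, Q² T / (g A³) = 1, i.e. A³/T = Q²/g = 1.05²/9.81 = 0.1124.
Trying y = 0.623 m: A³/T = 0.2103 — too large.
Trying y = 0.412 m: A³/T = 0.04272 — too small.
Trying y = 0.529 m: A³/T = 0.1123 — matches.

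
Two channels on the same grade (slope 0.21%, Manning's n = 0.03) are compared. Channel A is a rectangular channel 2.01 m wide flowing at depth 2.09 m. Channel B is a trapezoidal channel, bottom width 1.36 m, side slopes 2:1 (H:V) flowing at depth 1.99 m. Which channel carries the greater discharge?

Channel A: Flow area A = b·y = 2.01 × 2.09 = 4.201 m². Wetted perimeter P = b + 2y = 2.01 + 2×2.09 = 6.19 m. Hydraulic radius R = A/P = 4.201/6.19 = 0.6787 m. Q_A = (1/0.03)·4.201·0.6787^(2/3)·√0.0021 = 4.956 m³/s.
Channel B: With bottom width b = 1.36 m and side slope z = 2: A = (b + zy)y = (1.36 + 2×1.99)×1.99 = 10.63 m²; P = b + 2y√(1+z²) = 1.36 + 2×1.99×2.236 = 10.26 m. Hydraulic radius R = A/P = 10.63/10.26 = 1.036 m. Q_B = (1/0.03)·10.63·1.036^(2/3)·√0.0021 = 16.62 m³/s.
Q_A = 4.956 m³/s vs Q_B = 16.62 m³/s, so channel B carries more.

channel B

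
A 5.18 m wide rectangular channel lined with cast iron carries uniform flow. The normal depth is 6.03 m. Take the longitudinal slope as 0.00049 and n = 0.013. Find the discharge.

Q = 79 m³/s

Flow area A = b·y = 5.18 × 6.03 = 31.24 m². Wetted perimeter P = b + 2y = 5.18 + 2×6.03 = 17.24 m.
Hydraulic radius R = A/P = 31.24/17.24 = 1.812 m.
Manning's equation: Q = (1/n) A R^(2/3) S^(1/2) = (1/0.013) × 31.24 × 1.812^(2/3) × 0.00049^(1/2) = 79 m³/s.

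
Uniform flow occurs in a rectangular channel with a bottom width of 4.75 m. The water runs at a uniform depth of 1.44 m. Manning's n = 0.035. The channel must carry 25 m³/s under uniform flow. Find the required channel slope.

S = 0.0189

Flow area A = b·y = 4.75 × 1.44 = 6.84 m². Wetted perimeter P = b + 2y = 4.75 + 2×1.44 = 7.63 m.
Hydraulic radius R = A/P = 6.84/7.63 = 0.8965 m.
From Manning's equation, S = [nQ / (1 A R^(2/3))]² = [0.035 × 25 / (1 × 6.84 × 0.8965^(2/3))]² = 0.0189.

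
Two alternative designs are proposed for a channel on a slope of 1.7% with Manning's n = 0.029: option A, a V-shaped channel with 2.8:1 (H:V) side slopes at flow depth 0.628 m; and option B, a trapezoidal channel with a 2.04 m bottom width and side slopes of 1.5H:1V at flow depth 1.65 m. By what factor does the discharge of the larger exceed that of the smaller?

Channel A: For a triangular section with side slope z = 2.8: A = zy² = 2.8×0.628² = 1.104 m²; P = 2y√(1+z²) = 2×0.628×2.973 = 3.734 m. Hydraulic radius R = A/P = 1.104/3.734 = 0.2957 m. Q_A = (1/0.029)·1.104·0.2957^(2/3)·√0.017 = 2.204 m³/s.
Channel B: With bottom width b = 2.04 m and side slope z = 1.5: A = (b + zy)y = (2.04 + 1.5×1.65)×1.65 = 7.45 m²; P = b + 2y√(1+z²) = 2.04 + 2×1.65×1.803 = 7.989 m. Hydraulic radius R = A/P = 7.45/7.989 = 0.9325 m. Q_B = (1/0.029)·7.45·0.9325^(2/3)·√0.017 = 31.97 m³/s.
The larger discharge is 31.97 m³/s and the smaller is 2.204 m³/s; the ratio is 14.5.

14.5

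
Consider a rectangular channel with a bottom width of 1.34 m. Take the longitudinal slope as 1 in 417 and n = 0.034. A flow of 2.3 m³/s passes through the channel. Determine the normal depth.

y_n = 1.9 m

Manning's equation rearranged: A R^(2/3) = nQ / (1·√S) = 0.034 × 2.3 / (√0.002398) = 1.597.
Trying y = 1.52 m: A R^(2/3) = 1.223 — too small.
Trying y = 2.35 m: A R^(2/3) = 2.04 — too large.
Trying y = 1.9 m: A R^(2/3) = 1.594 — ≈ 1.597.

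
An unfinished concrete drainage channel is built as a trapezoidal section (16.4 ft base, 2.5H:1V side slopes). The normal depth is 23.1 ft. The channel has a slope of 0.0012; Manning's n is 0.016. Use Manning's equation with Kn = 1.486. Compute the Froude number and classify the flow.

With bottom width b = 16.4 ft and side slope z = 2.5: A = (b + zy)y = (16.4 + 2.5×23.1)×23.1 = 1713 ft²; P = b + 2y√(1+z²) = 16.4 + 2×23.1×2.693 = 140.8 ft.
Hydraulic radius R = A/P = 1713/140.8 = 12.17 ft.
V = (1.486/n) R^(2/3) √S = (1.486/0.016) × 12.17^(2/3) × √0.0012 = 17.02 ft/s. Hydraulic depth D_h = A/T = 1713/131.9 = 12.99 ft.
Froude number Fr = V/√(g·D_h) = 17.02/√(32.2×12.99) = 0.832, which is less than 1, so the flow is subcritical.

subcritical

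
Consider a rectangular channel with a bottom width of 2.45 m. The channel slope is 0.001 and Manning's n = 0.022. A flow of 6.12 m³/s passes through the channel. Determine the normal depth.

Manning's equation rearranged: A R^(2/3) = nQ / (1·√S) = 0.022 × 6.12 / (√0.001) = 4.258.
Try y = 1.46 m: A R^(2/3) = 2.728 — short.
Try y = 2.37 m: A R^(2/3) = 5.035 — over.
Try y = 2.07 m: A R^(2/3) = 4.259 — close enough.

y_n = 2.07 m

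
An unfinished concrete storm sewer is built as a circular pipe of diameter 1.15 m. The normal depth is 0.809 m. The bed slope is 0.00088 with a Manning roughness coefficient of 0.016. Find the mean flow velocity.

V = 0.905 m/s

For a circular section of diameter D = 1.15 m at depth y = 0.809 m, the central angle is θ = 2 arccos(1 − 2y/D) = 3.98 rad. Then A = (D²/8)(θ − sin θ) = 0.7808 m² and P = Dθ/2 = 2.288 m.
Hydraulic radius R = A/P = 0.7808/2.288 = 0.3412 m.
From Manning's equation, V = (1/n) R^(2/3) S^(1/2) = (1/0.016) × 0.3412^(2/3) × 0.00088^(1/2) = 0.905 m/s.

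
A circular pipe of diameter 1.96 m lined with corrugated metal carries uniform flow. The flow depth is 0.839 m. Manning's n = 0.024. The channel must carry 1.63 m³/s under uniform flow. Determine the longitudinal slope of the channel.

S = 0.003

For a circular section of diameter D = 1.96 m at depth y = 0.839 m, the central angle is θ = 2 arccos(1 − 2y/D) = 2.853 rad. Then A = (D²/8)(θ − sin θ) = 1.233 m² and P = Dθ/2 = 2.796 m.
Hydraulic radius R = A/P = 1.233/2.796 = 0.4411 m.
From Manning's equation, S = [nQ / (1 A R^(2/3))]² = [0.024 × 1.63 / (1 × 1.233 × 0.4411^(2/3))]² = 0.003.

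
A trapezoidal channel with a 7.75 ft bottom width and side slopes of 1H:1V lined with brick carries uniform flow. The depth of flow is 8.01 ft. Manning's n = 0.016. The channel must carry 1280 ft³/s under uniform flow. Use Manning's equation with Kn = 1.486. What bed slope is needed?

With bottom width b = 7.75 ft and side slope z = 1: A = (b + zy)y = (7.75 + 1×8.01)×8.01 = 126.2 ft²; P = b + 2y√(1+z²) = 7.75 + 2×8.01×1.414 = 30.41 ft.
Hydraulic radius R = A/P = 126.2/30.41 = 4.152 ft.
From Manning's equation, S = [nQ / (1.486 A R^(2/3))]² = [0.016 × 1280 / (1.486 × 126.2 × 4.152^(2/3))]² = 0.00179.

S = 0.00179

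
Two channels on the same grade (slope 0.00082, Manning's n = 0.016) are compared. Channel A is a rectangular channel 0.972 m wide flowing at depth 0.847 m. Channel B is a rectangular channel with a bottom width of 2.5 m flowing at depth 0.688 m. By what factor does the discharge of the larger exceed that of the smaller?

2.66

Channel A: Flow area A = b·y = 0.972 × 0.847 = 0.8233 m². Wetted perimeter P = b + 2y = 0.972 + 2×0.847 = 2.666 m. Hydraulic radius R = A/P = 0.8233/2.666 = 0.3088 m. Q_A = (1/0.016)·0.8233·0.3088^(2/3)·√0.00082 = 0.6732 m³/s.
Channel B: Flow area A = b·y = 2.5 × 0.688 = 1.72 m². Wetted perimeter P = b + 2y = 2.5 + 2×0.688 = 3.876 m. Hydraulic radius R = A/P = 1.72/3.876 = 0.4438 m. Q_B = (1/0.016)·1.72·0.4438^(2/3)·√0.00082 = 1.791 m³/s.
The larger discharge is 1.791 m³/s and the smaller is 0.6732 m³/s; the ratio is 2.66.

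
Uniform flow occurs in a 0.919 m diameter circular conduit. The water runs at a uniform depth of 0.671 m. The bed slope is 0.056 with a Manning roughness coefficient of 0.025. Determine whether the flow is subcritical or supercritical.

supercritical

For a circular section of diameter D = 0.919 m at depth y = 0.671 m, the central angle is θ = 2 arccos(1 − 2y/D) = 4.098 rad. Then A = (D²/8)(θ − sin θ) = 0.5189 m² and P = Dθ/2 = 1.883 m.
Hydraulic radius R = A/P = 0.5189/1.883 = 0.2756 m.
V = (1/n) R^(2/3) √S = (1/0.025) × 0.2756^(2/3) × √0.056 = 4.008 m/s. Hydraulic depth D_h = A/T = 0.5189/0.8159 = 0.636 m.
Froude number Fr = V/√(g·D_h) = 4.008/√(9.81×0.636) = 1.6, which is greater than 1, so the flow is supercritical.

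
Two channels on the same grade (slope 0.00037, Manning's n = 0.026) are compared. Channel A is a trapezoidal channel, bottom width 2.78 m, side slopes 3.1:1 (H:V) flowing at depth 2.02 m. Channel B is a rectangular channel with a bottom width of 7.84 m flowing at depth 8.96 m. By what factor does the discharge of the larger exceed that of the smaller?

6.86

Channel A: With bottom width b = 2.78 m and side slope z = 3.1: A = (b + zy)y = (2.78 + 3.1×2.02)×2.02 = 18.26 m²; P = b + 2y√(1+z²) = 2.78 + 2×2.02×3.257 = 15.94 m. Hydraulic radius R = A/P = 18.26/15.94 = 1.146 m. Q_A = (1/0.026)·18.26·1.146^(2/3)·√0.00037 = 14.8 m³/s.
Channel B: Flow area A = b·y = 7.84 × 8.96 = 70.25 m². Wetted perimeter P = b + 2y = 7.84 + 2×8.96 = 25.76 m. Hydraulic radius R = A/P = 70.25/25.76 = 2.727 m. Q_B = (1/0.026)·70.25·2.727^(2/3)·√0.00037 = 101.4 m³/s.
The larger discharge is 101.4 m³/s and the smaller is 14.8 m³/s; the ratio is 6.86.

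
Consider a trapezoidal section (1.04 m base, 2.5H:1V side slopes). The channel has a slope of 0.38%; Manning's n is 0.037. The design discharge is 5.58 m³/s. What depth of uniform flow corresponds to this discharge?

Manning's equation rearranged: A R^(2/3) = nQ / (1·√S) = 0.037 × 5.58 / (√0.0038) = 3.349.
Try y = 1.02 m: A R^(2/3) = 2.489 — too small.
Try y = 1.16 m: A R^(2/3) = 3.349 — matches.

y_n = 1.16 m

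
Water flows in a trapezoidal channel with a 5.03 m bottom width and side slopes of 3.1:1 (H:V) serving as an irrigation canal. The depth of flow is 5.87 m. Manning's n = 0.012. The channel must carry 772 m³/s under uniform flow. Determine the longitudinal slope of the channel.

With bottom width b = 5.03 m and side slope z = 3.1: A = (b + zy)y = (5.03 + 3.1×5.87)×5.87 = 136.3 m²; P = b + 2y√(1+z²) = 5.03 + 2×5.87×3.257 = 43.27 m.
Hydraulic radius R = A/P = 136.3/43.27 = 3.151 m.
From Manning's equation, S = [nQ / (1 A R^(2/3))]² = [0.012 × 772 / (1 × 136.3 × 3.151^(2/3))]² = 0.000999.

S = 0.000999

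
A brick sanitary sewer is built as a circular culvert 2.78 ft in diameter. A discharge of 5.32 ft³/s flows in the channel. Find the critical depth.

At critical depth, Q² T / (g A³) = 1, i.e. A³/T = Q²/g = 5.32²/32.2 = 0.879.
At y = 0.644 ft: A³/T = 0.5156 — low.
At y = 0.938 ft: A³/T = 2.222 — high.
At y = 0.738 ft: A³/T = 0.8768 — close enough.

y_c = 0.738 ft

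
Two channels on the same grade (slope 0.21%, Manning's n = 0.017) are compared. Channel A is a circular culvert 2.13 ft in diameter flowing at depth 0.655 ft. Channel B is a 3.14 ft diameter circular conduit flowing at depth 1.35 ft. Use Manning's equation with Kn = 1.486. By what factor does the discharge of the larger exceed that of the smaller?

Channel A: For a circular section of diameter D = 2.13 ft at depth y = 0.655 ft, the central angle is θ = 2 arccos(1 − 2y/D) = 2.351 rad. Then A = (D²/8)(θ − sin θ) = 0.9304 ft² and P = Dθ/2 = 2.504 ft. Hydraulic radius R = A/P = 0.9304/2.504 = 0.3716 ft. Q_A = (1.486/0.017)·0.9304·0.3716^(2/3)·√0.0021 = 1.926 ft³/s.
Channel B: For a circular section of diameter D = 3.14 ft at depth y = 1.35 ft, the central angle is θ = 2 arccos(1 − 2y/D) = 2.86 rad. Then A = (D²/8)(θ − sin θ) = 3.183 ft² and P = Dθ/2 = 4.491 ft. Hydraulic radius R = A/P = 3.183/4.491 = 0.7088 ft. Q_B = (1.486/0.017)·3.183·0.7088^(2/3)·√0.0021 = 10.14 ft³/s.
The larger discharge is 10.14 ft³/s and the smaller is 1.926 ft³/s; the ratio is 5.26.

5.26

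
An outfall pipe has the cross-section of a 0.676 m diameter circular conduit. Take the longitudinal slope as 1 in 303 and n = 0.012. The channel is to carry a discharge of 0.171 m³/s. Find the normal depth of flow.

Manning's equation rearranged: A R^(2/3) = nQ / (1·√S) = 0.012 × 0.171 / (√0.0033) = 0.03572.
At y = 0.315 m: A R^(2/3) = 0.04858 — too large.
At y = 0.215 m: A R^(2/3) = 0.02404 — too small.
At y = 0.265 m: A R^(2/3) = 0.03563 — ≈ 0.03572.

y_n = 0.265 m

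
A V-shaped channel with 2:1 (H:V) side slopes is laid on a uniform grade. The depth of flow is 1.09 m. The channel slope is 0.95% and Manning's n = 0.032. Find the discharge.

For a triangular section with side slope z = 2: A = zy² = 2×1.09² = 2.376 m²; P = 2y√(1+z²) = 2×1.09×2.236 = 4.875 m.
Hydraulic radius R = A/P = 2.376/4.875 = 0.4875 m.
Manning's equation: Q = (1/n) A R^(2/3) S^(1/2) = (1/0.032) × 2.376 × 0.4875^(2/3) × 0.0095^(1/2) = 4.48 m³/s.

Q = 4.48 m³/s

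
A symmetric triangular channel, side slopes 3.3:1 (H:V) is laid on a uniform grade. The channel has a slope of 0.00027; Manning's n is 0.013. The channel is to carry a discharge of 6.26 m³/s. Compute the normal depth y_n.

Manning's equation rearranged: A R^(2/3) = nQ / (1·√S) = 0.013 × 6.26 / (√0.00027) = 4.953.
Try y = 1.67 m: A R^(2/3) = 7.925 — too large.
Try y = 1.03 m: A R^(2/3) = 2.184 — too small.
Try y = 1.4 m: A R^(2/3) = 4.952 — ≈ 4.953.

y_n = 1.4 m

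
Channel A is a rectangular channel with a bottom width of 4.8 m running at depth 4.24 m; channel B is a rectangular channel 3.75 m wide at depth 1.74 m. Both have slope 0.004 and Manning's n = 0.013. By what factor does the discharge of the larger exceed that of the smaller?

Channel A: Flow area A = b·y = 4.8 × 4.24 = 20.35 m². Wetted perimeter P = b + 2y = 4.8 + 2×4.24 = 13.28 m. Hydraulic radius R = A/P = 20.35/13.28 = 1.533 m. Q_A = (1/0.013)·20.35·1.533^(2/3)·√0.004 = 131.6 m³/s.
Channel B: Flow area A = b·y = 3.75 × 1.74 = 6.525 m². Wetted perimeter P = b + 2y = 3.75 + 2×1.74 = 7.23 m. Hydraulic radius R = A/P = 6.525/7.23 = 0.9025 m. Q_B = (1/0.013)·6.525·0.9025^(2/3)·√0.004 = 29.65 m³/s.
The larger discharge is 131.6 m³/s and the smaller is 29.65 m³/s; the ratio is 4.44.

4.44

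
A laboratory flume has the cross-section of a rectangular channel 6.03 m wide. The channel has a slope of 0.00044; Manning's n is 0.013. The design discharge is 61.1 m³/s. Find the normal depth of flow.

Manning's equation rearranged: A R^(2/3) = nQ / (1·√S) = 0.013 × 61.1 / (√0.00044) = 37.87.
At y = 4.95 m: A R^(2/3) = 45.37 — too large.
At y = 3.76 m: A R^(2/3) = 31.96 — too small.
At y = 4.29 m: A R^(2/3) = 37.86 — matches.

y_n = 4.29 m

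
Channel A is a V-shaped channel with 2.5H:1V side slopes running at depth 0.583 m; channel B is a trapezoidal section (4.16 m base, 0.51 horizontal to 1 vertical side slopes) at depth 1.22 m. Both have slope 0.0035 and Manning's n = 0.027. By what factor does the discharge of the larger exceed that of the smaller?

Channel A: For a triangular section with side slope z = 2.5: A = zy² = 2.5×0.583² = 0.8497 m²; P = 2y√(1+z²) = 2×0.583×2.693 = 3.14 m. Hydraulic radius R = A/P = 0.8497/3.14 = 0.2707 m. Q_A = (1/0.027)·0.8497·0.2707^(2/3)·√0.0035 = 0.779 m³/s.
Channel B: With bottom width b = 4.16 m and side slope z = 0.51: A = (b + zy)y = (4.16 + 0.51×1.22)×1.22 = 5.834 m²; P = b + 2y√(1+z²) = 4.16 + 2×1.22×1.123 = 6.899 m. Hydraulic radius R = A/P = 5.834/6.899 = 0.8457 m. Q_B = (1/0.027)·5.834·0.8457^(2/3)·√0.0035 = 11.43 m³/s.
The larger discharge is 11.43 m³/s and the smaller is 0.779 m³/s; the ratio is 14.7.

14.7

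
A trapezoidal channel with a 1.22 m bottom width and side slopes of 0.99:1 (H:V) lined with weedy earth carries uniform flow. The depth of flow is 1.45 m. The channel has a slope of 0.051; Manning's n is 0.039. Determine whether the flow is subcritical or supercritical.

With bottom width b = 1.22 m and side slope z = 0.99: A = (b + zy)y = (1.22 + 0.99×1.45)×1.45 = 3.85 m²; P = b + 2y√(1+z²) = 1.22 + 2×1.45×1.407 = 5.301 m.
Hydraulic radius R = A/P = 3.85/5.301 = 0.7264 m.
V = (1/n) R^(2/3) √S = (1/0.039) × 0.7264^(2/3) × √0.051 = 4.679 m/s. Hydraulic depth D_h = A/T = 3.85/4.091 = 0.9412 m.
Froude number Fr = V/√(g·D_h) = 4.679/√(9.81×0.9412) = 1.54, which is greater than 1, so the flow is supercritical.

supercritical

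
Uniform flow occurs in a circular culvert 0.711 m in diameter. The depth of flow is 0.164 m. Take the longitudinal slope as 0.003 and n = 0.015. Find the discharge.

Q = 0.0535 m³/s

For a circular section of diameter D = 0.711 m at depth y = 0.164 m, the central angle is θ = 2 arccos(1 − 2y/D) = 2.004 rad. Then A = (D²/8)(θ − sin θ) = 0.06927 m² and P = Dθ/2 = 0.7124 m.
Hydraulic radius R = A/P = 0.06927/0.7124 = 0.09723 m.
Manning's equation: Q = (1/n) A R^(2/3) S^(1/2) = (1/0.015) × 0.06927 × 0.09723^(2/3) × 0.003^(1/2) = 0.0535 m³/s.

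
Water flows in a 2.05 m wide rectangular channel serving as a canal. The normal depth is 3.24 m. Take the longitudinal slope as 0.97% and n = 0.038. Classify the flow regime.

Flow area A = b·y = 2.05 × 3.24 = 6.642 m². Wetted perimeter P = b + 2y = 2.05 + 2×3.24 = 8.53 m.
Hydraulic radius R = A/P = 6.642/8.53 = 0.7787 m.
V = (1/n) R^(2/3) √S = (1/0.038) × 0.7787^(2/3) × √0.0097 = 2.194 m/s. Hydraulic depth D_h = A/T = 6.642/2.05 = 3.24 m.
Froude number Fr = V/√(g·D_h) = 2.194/√(9.81×3.24) = 0.389, which is less than 1, so the flow is subcritical.

subcritical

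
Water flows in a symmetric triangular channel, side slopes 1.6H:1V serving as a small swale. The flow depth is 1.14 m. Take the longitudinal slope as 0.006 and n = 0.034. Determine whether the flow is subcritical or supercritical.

subcritical

For a triangular section with side slope z = 1.6: A = zy² = 1.6×1.14² = 2.079 m²; P = 2y√(1+z²) = 2×1.14×1.887 = 4.302 m.
Hydraulic radius R = A/P = 2.079/4.302 = 0.4834 m.
V = (1/n) R^(2/3) √S = (1/0.034) × 0.4834^(2/3) × √0.006 = 1.403 m/s. Hydraulic depth D_h = A/T = 2.079/3.648 = 0.57 m.
Froude number Fr = V/√(g·D_h) = 1.403/√(9.81×0.57) = 0.593, which is less than 1, so the flow is subcritical.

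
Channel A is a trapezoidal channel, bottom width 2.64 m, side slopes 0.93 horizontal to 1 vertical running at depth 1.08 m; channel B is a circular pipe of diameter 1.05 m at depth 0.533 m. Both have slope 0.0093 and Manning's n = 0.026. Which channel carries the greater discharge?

channel A

Channel A: With bottom width b = 2.64 m and side slope z = 0.93: A = (b + zy)y = (2.64 + 0.93×1.08)×1.08 = 3.936 m²; P = b + 2y√(1+z²) = 2.64 + 2×1.08×1.366 = 5.59 m. Hydraulic radius R = A/P = 3.936/5.59 = 0.7041 m. Q_A = (1/0.026)·3.936·0.7041^(2/3)·√0.0093 = 11.55 m³/s.
Channel B: For a circular section of diameter D = 1.05 m at depth y = 0.533 m, the central angle is θ = 2 arccos(1 − 2y/D) = 3.172 rad. Then A = (D²/8)(θ − sin θ) = 0.4414 m² and P = Dθ/2 = 1.665 m. Hydraulic radius R = A/P = 0.4414/1.665 = 0.265 m. Q_B = (1/0.026)·0.4414·0.265^(2/3)·√0.0093 = 0.6754 m³/s.
Q_A = 11.55 m³/s vs Q_B = 0.6754 m³/s, so channel A carries more.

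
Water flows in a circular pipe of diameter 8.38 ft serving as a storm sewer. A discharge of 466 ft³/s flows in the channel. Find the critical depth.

At critical depth, Q² T / (g A³) = 1, i.e. A³/T = Q²/g = 466²/32.2 = 6744.
At y = 3.95 ft: A³/T = 1998 — short.
At y = 6.04 ft: A³/T = 10250 — over.
At y = 5.43 ft: A³/T = 6755 — matches.

y_c = 5.43 ft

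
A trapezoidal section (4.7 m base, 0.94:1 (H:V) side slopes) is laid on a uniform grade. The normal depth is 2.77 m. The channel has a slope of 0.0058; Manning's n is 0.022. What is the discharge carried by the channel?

Q = 97.6 m³/s

With bottom width b = 4.7 m and side slope z = 0.94: A = (b + zy)y = (4.7 + 0.94×2.77)×2.77 = 20.23 m²; P = b + 2y√(1+z²) = 4.7 + 2×2.77×1.372 = 12.3 m.
Hydraulic radius R = A/P = 20.23/12.3 = 1.644 m.
Manning's equation: Q = (1/n) A R^(2/3) S^(1/2) = (1/0.022) × 20.23 × 1.644^(2/3) × 0.0058^(1/2) = 97.6 m³/s.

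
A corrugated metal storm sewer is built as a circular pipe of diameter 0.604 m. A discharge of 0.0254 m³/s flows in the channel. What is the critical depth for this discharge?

y_c = 0.0996 m

At critical depth, Q² T / (g A³) = 1, i.e. A³/T = Q²/g = 0.0254²/9.81 = 0.00006577.
At y = 0.117 m: A³/T = 0.000124 — over.
At y = 0.0868 m: A³/T = 0.00003833 — short.
At y = 0.0996 m: A³/T = 0.00006588 — ≈ 0.00006577.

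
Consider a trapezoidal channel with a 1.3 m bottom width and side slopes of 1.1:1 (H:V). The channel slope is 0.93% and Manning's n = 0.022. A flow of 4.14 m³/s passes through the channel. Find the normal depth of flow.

y_n = 0.753 m

Manning's equation rearranged: A R^(2/3) = nQ / (1·√S) = 0.022 × 4.14 / (√0.0093) = 0.9445.
Try y = 0.863 m: A R^(2/3) = 1.226 — high.
Try y = 0.514 m: A R^(2/3) = 0.4662 — low.
Try y = 0.753 m: A R^(2/3) = 0.9451 — ≈ 0.9445.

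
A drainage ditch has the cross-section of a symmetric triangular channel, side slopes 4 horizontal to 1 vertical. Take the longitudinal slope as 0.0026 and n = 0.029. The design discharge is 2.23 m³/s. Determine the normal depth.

Manning's equation rearranged: A R^(2/3) = nQ / (1·√S) = 0.029 × 2.23 / (√0.0026) = 1.268.
At y = 0.89 m: A R^(2/3) = 1.81 — high.
At y = 0.548 m: A R^(2/3) = 0.4966 — low.
At y = 0.779 m: A R^(2/3) = 1.269 — close enough.

y_n = 0.779 m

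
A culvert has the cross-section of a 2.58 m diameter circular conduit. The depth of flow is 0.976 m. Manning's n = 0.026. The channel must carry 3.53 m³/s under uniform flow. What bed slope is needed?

S = 0.00598

For a circular section of diameter D = 2.58 m at depth y = 0.976 m, the central angle is θ = 2 arccos(1 − 2y/D) = 2.65 rad. Then A = (D²/8)(θ − sin θ) = 1.812 m² and P = Dθ/2 = 3.418 m.
Hydraulic radius R = A/P = 1.812/3.418 = 0.5301 m.
From Manning's equation, S = [nQ / (1 A R^(2/3))]² = [0.026 × 3.53 / (1 × 1.812 × 0.5301^(2/3))]² = 0.00598.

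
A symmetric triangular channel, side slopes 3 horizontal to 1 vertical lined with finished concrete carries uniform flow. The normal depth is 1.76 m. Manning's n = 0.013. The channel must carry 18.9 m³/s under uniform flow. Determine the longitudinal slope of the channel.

For a triangular section with side slope z = 3: A = zy² = 3×1.76² = 9.293 m²; P = 2y√(1+z²) = 2×1.76×3.162 = 11.13 m.
Hydraulic radius R = A/P = 9.293/11.13 = 0.8348 m.
From Manning's equation, S = [nQ / (1 A R^(2/3))]² = [0.013 × 18.9 / (1 × 9.293 × 0.8348^(2/3))]² = 0.000889.

S = 0.000889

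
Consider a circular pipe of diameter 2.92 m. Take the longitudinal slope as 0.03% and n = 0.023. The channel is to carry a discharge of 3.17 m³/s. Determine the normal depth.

Manning's equation rearranged: A R^(2/3) = nQ / (1·√S) = 0.023 × 3.17 / (√0.0003) = 4.209.
Try y = 2.26 m: A R^(2/3) = 5.129 — high.
Try y = 1.93 m: A R^(2/3) = 4.205 — ≈ 4.209.

y_n = 1.93 m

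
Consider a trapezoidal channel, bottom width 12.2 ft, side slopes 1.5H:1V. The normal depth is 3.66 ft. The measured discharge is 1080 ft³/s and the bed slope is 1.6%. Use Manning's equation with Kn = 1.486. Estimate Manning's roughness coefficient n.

With bottom width b = 12.2 ft and side slope z = 1.5: A = (b + zy)y = (12.2 + 1.5×3.66)×3.66 = 64.75 ft²; P = b + 2y√(1+z²) = 12.2 + 2×3.66×1.803 = 25.4 ft.
Hydraulic radius R = A/P = 64.75/25.4 = 2.549 ft.
Rearranging Manning's equation: n = (1.486/Q) A R^(2/3) S^(1/2) = (1.486/1080) × 64.75 × 2.549^(2/3) × √0.016 = 0.021.

n = 0.021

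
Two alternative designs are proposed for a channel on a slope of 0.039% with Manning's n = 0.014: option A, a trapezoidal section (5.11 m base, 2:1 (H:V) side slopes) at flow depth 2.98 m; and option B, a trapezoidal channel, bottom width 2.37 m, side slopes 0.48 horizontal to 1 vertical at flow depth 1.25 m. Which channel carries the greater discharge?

Channel A: With bottom width b = 5.11 m and side slope z = 2: A = (b + zy)y = (5.11 + 2×2.98)×2.98 = 32.99 m²; P = b + 2y√(1+z²) = 5.11 + 2×2.98×2.236 = 18.44 m. Hydraulic radius R = A/P = 32.99/18.44 = 1.789 m. Q_A = (1/0.014)·32.99·1.789^(2/3)·√0.00039 = 68.58 m³/s.
Channel B: With bottom width b = 2.37 m and side slope z = 0.48: A = (b + zy)y = (2.37 + 0.48×1.25)×1.25 = 3.713 m²; P = b + 2y√(1+z²) = 2.37 + 2×1.25×1.109 = 5.143 m. Hydraulic radius R = A/P = 3.713/5.143 = 0.7218 m. Q_B = (1/0.014)·3.713·0.7218^(2/3)·√0.00039 = 4.214 m³/s.
Q_A = 68.58 m³/s vs Q_B = 4.214 m³/s, so channel A carries more.

channel A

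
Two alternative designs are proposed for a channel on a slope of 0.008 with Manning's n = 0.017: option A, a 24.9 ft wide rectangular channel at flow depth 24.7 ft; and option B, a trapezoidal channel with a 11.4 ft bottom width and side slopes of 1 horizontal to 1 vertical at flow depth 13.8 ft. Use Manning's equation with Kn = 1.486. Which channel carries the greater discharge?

Channel A: Flow area A = b·y = 24.9 × 24.7 = 615 ft². Wetted perimeter P = b + 2y = 24.9 + 2×24.7 = 74.3 ft. Hydraulic radius R = A/P = 615/74.3 = 8.278 ft. Q_A = (1.486/0.017)·615·8.278^(2/3)·√0.008 = 19680 ft³/s.
Channel B: With bottom width b = 11.4 ft and side slope z = 1: A = (b + zy)y = (11.4 + 1×13.8)×13.8 = 347.8 ft²; P = b + 2y√(1+z²) = 11.4 + 2×13.8×1.414 = 50.43 ft. Hydraulic radius R = A/P = 347.8/50.43 = 6.896 ft. Q_B = (1.486/0.017)·347.8·6.896^(2/3)·√0.008 = 9850 ft³/s.
Q_A = 19680 ft³/s vs Q_B = 9850 ft³/s, so channel A carries more.

channel A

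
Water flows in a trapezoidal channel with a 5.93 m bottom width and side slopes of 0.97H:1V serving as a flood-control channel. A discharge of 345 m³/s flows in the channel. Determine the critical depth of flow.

At critical depth, Q² T / (g A³) = 1, i.e. A³/T = Q²/g = 345²/9.81 = 12130.
Trying y = 6.71 m: A³/T = 30690 — too large.
Trying y = 3.66 m: A³/T = 3206 — too small.
Trying y = 5.26 m: A³/T = 12110 — matches.

y_c = 5.26 m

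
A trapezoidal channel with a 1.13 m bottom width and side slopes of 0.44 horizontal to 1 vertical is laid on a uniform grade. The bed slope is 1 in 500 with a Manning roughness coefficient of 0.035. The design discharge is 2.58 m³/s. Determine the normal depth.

y_n = 1.54 m

Manning's equation rearranged: A R^(2/3) = nQ / (1·√S) = 0.035 × 2.58 / (√0.002) = 2.019.
At y = 1.09 m: A R^(2/3) = 1.105 — low.
At y = 1.54 m: A R^(2/3) = 2.022 — close enough.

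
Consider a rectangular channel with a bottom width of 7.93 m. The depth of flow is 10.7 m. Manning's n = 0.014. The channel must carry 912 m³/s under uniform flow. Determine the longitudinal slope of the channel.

Flow area A = b·y = 7.93 × 10.7 = 84.85 m². Wetted perimeter P = b + 2y = 7.93 + 2×10.7 = 29.33 m.
Hydraulic radius R = A/P = 84.85/29.33 = 2.893 m.
From Manning's equation, S = [nQ / (1 A R^(2/3))]² = [0.014 × 912 / (1 × 84.85 × 2.893^(2/3))]² = 0.00549.

S = 0.00549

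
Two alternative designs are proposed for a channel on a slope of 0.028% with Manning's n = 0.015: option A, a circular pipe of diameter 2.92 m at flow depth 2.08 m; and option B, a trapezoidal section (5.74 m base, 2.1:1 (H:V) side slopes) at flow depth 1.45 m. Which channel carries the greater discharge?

channel B

Channel A: For a circular section of diameter D = 2.92 m at depth y = 2.08 m, the central angle is θ = 2 arccos(1 − 2y/D) = 4.019 rad. Then A = (D²/8)(θ − sin θ) = 5.103 m² and P = Dθ/2 = 5.867 m. Hydraulic radius R = A/P = 5.103/5.867 = 0.8697 m. Q_A = (1/0.015)·5.103·0.8697^(2/3)·√0.00028 = 5.186 m³/s.
Channel B: With bottom width b = 5.74 m and side slope z = 2.1: A = (b + zy)y = (5.74 + 2.1×1.45)×1.45 = 12.74 m²; P = b + 2y√(1+z²) = 5.74 + 2×1.45×2.326 = 12.49 m. Hydraulic radius R = A/P = 12.74/12.49 = 1.02 m. Q_B = (1/0.015)·12.74·1.02^(2/3)·√0.00028 = 14.4 m³/s.
Q_A = 5.186 m³/s vs Q_B = 14.4 m³/s, so channel B carries more.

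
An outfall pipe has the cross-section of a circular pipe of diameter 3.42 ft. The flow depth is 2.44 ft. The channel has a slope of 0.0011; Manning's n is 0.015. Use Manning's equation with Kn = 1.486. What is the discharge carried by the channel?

Q = 23.3 ft³/s

For a circular section of diameter D = 3.42 ft at depth y = 2.44 ft, the central angle is θ = 2 arccos(1 − 2y/D) = 4.024 rad. Then A = (D²/8)(θ − sin θ) = 7.012 ft² and P = Dθ/2 = 6.881 ft.
Hydraulic radius R = A/P = 7.012/6.881 = 1.019 ft.
Manning's equation: Q = (1.486/n) A R^(2/3) S^(1/2) = (1.486/0.015) × 7.012 × 1.019^(2/3) × 0.0011^(1/2) = 23.3 ft³/s.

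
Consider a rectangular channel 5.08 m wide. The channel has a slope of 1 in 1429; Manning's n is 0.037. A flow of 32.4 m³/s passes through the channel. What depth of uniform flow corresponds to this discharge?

Manning's equation rearranged: A R^(2/3) = nQ / (1·√S) = 0.037 × 32.4 / (√0.0006998) = 45.32.
Trying y = 4.12 m: A R^(2/3) = 28.29 — too small.
Trying y = 7.28 m: A R^(2/3) = 56.39 — too large.
Trying y = 6.05 m: A R^(2/3) = 45.29 — matches.

y_n = 6.05 m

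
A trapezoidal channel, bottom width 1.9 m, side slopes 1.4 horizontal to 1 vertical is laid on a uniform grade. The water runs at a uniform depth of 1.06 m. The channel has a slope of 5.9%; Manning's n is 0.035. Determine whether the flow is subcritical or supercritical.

With bottom width b = 1.9 m and side slope z = 1.4: A = (b + zy)y = (1.9 + 1.4×1.06)×1.06 = 3.587 m²; P = b + 2y√(1+z²) = 1.9 + 2×1.06×1.72 = 5.547 m.
Hydraulic radius R = A/P = 3.587/5.547 = 0.6466 m.
V = (1/n) R^(2/3) √S = (1/0.035) × 0.6466^(2/3) × √0.059 = 5.189 m/s. Hydraulic depth D_h = A/T = 3.587/4.868 = 0.7369 m.
Froude number Fr = V/√(g·D_h) = 5.189/√(9.81×0.7369) = 1.93, which is greater than 1, so the flow is supercritical.

supercritical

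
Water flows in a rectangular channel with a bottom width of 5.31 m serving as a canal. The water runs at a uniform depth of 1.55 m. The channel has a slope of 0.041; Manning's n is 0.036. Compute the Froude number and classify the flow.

Flow area A = b·y = 5.31 × 1.55 = 8.23 m². Wetted perimeter P = b + 2y = 5.31 + 2×1.55 = 8.41 m.
Hydraulic radius R = A/P = 8.23/8.41 = 0.9787 m.
V = (1/n) R^(2/3) √S = (1/0.036) × 0.9787^(2/3) × √0.041 = 5.544 m/s. Hydraulic depth D_h = A/T = 8.23/5.31 = 1.55 m.
Froude number Fr = V/√(g·D_h) = 5.544/√(9.81×1.55) = 1.42, which is greater than 1, so the flow is supercritical.

supercritical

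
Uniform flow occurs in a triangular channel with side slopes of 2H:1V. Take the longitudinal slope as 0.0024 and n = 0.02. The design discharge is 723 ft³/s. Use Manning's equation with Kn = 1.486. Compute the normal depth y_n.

y_n = 6.86 ft

Manning's equation rearranged: A R^(2/3) = nQ / (1.486·√S) = 0.02 × 723 / (1.486 × √0.0024) = 198.6.
At y = 7.86 ft: A R^(2/3) = 285.6 — high.
At y = 4.81 ft: A R^(2/3) = 77.11 — low.
At y = 6.86 ft: A R^(2/3) = 198.7 — close enough.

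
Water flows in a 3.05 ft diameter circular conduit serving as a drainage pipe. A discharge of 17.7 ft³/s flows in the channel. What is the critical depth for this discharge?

y_c = 1.34 ft

At critical depth, Q² T / (g A³) = 1, i.e. A³/T = Q²/g = 17.7²/32.2 = 9.73.
Try y = 1.19 ft: A³/T = 6.181 — short.
Try y = 1.56 ft: A³/T = 17.43 — over.
Try y = 1.34 ft: A³/T = 9.747 — ≈ 9.73.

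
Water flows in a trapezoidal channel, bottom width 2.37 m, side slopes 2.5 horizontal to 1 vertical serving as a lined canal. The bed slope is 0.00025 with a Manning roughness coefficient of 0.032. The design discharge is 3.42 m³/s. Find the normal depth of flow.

Manning's equation rearranged: A R^(2/3) = nQ / (1·√S) = 0.032 × 3.42 / (√0.00025) = 6.922.
Try y = 1.64 m: A R^(2/3) = 10.23 — over.
Try y = 0.954 m: A R^(2/3) = 3.242 — short.
Try y = 1.37 m: A R^(2/3) = 6.924 — ≈ 6.922.

y_n = 1.37 m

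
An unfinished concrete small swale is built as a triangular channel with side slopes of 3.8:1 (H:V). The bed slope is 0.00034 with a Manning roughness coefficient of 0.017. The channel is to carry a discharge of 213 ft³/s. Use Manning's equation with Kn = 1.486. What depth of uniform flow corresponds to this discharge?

Manning's equation rearranged: A R^(2/3) = nQ / (1.486·√S) = 0.017 × 213 / (1.486 × √0.00034) = 132.2.
At y = 5.12 ft: A R^(2/3) = 182.3 — over.
At y = 3.19 ft: A R^(2/3) = 51.62 — short.
At y = 4.54 ft: A R^(2/3) = 132.3 — ≈ 132.2.

y_n = 4.54 ft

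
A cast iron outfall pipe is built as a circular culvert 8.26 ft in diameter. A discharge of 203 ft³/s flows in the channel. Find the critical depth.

At critical depth, Q² T / (g A³) = 1, i.e. A³/T = Q²/g = 203²/32.2 = 1280.
At y = 2.57 ft: A³/T = 376 — short.
At y = 4.27 ft: A³/T = 2645 — over.
At y = 3.53 ft: A³/T = 1277 — ≈ 1280.

y_c = 3.53 ft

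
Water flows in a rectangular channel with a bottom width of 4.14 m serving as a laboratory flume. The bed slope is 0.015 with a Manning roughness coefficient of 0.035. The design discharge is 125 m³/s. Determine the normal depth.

y_n = 6.4 m

Manning's equation rearranged: A R^(2/3) = nQ / (1·√S) = 0.035 × 125 / (√0.015) = 35.72.
Try y = 7.93 m: A R^(2/3) = 45.68 — high.
Try y = 5.74 m: A R^(2/3) = 31.43 — low.
Try y = 6.4 m: A R^(2/3) = 35.7 — close enough.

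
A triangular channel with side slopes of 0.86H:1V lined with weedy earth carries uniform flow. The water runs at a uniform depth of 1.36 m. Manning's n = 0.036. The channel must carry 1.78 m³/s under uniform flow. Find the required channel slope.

S = 0.0048

For a triangular section with side slope z = 0.86: A = zy² = 0.86×1.36² = 1.591 m²; P = 2y√(1+z²) = 2×1.36×1.319 = 3.588 m.
Hydraulic radius R = A/P = 1.591/3.588 = 0.4434 m.
From Manning's equation, S = [nQ / (1 A R^(2/3))]² = [0.036 × 1.78 / (1 × 1.591 × 0.4434^(2/3))]² = 0.0048.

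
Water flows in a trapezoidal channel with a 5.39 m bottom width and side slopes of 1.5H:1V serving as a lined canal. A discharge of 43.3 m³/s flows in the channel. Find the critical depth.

At critical depth, Q² T / (g A³) = 1, i.e. A³/T = Q²/g = 43.3²/9.81 = 191.1.
Try y = 1.4 m: A³/T = 120.2 — short.
Try y = 1.76 m: A³/T = 264.6 — over.
Try y = 1.6 m: A³/T = 190 — close enough.

y_c = 1.6 m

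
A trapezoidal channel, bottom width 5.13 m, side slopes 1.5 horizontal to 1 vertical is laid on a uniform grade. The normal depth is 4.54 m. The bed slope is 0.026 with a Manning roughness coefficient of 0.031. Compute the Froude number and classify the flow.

With bottom width b = 5.13 m and side slope z = 1.5: A = (b + zy)y = (5.13 + 1.5×4.54)×4.54 = 54.21 m²; P = b + 2y√(1+z²) = 5.13 + 2×4.54×1.803 = 21.5 m.
Hydraulic radius R = A/P = 54.21/21.5 = 2.521 m.
V = (1/n) R^(2/3) √S = (1/0.031) × 2.521^(2/3) × √0.026 = 9.636 m/s. Hydraulic depth D_h = A/T = 54.21/18.75 = 2.891 m.
Froude number Fr = V/√(g·D_h) = 9.636/√(9.81×2.891) = 1.81, which is greater than 1, so the flow is supercritical.

supercritical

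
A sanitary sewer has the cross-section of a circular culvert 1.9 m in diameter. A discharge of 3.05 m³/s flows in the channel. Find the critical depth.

y_c = 0.843 m

At critical depth, Q² T / (g A³) = 1, i.e. A³/T = Q²/g = 3.05²/9.81 = 0.9483.
Trying y = 1.04 m: A³/T = 2.119 — too large.
Trying y = 0.576 m: A³/T = 0.219 — too small.
Trying y = 0.843 m: A³/T = 0.9495 — ≈ 0.9483.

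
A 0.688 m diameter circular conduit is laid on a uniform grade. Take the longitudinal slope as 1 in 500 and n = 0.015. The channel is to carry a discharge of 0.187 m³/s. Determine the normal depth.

Manning's equation rearranged: A R^(2/3) = nQ / (1·√S) = 0.015 × 0.187 / (√0.002) = 0.06272.
At y = 0.449 m: A R^(2/3) = 0.08747 — too large.
At y = 0.318 m: A R^(2/3) = 0.0502 — too small.
At y = 0.362 m: A R^(2/3) = 0.06263 — ≈ 0.06272.

y_n = 0.362 m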